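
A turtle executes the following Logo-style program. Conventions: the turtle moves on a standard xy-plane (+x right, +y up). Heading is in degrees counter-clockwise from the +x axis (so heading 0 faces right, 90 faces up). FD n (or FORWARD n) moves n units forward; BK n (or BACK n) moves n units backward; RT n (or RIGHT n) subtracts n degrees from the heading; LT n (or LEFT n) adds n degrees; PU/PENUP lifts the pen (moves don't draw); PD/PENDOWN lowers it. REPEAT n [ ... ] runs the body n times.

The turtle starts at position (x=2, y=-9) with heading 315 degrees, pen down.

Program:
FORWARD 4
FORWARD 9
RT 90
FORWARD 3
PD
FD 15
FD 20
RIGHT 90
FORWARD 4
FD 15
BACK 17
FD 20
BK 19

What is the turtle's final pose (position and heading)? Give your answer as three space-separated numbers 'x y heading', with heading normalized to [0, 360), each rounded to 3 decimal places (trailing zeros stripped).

Answer: -17.799 -42.941 135

Derivation:
Executing turtle program step by step:
Start: pos=(2,-9), heading=315, pen down
FD 4: (2,-9) -> (4.828,-11.828) [heading=315, draw]
FD 9: (4.828,-11.828) -> (11.192,-18.192) [heading=315, draw]
RT 90: heading 315 -> 225
FD 3: (11.192,-18.192) -> (9.071,-20.314) [heading=225, draw]
PD: pen down
FD 15: (9.071,-20.314) -> (-1.536,-30.92) [heading=225, draw]
FD 20: (-1.536,-30.92) -> (-15.678,-45.062) [heading=225, draw]
RT 90: heading 225 -> 135
FD 4: (-15.678,-45.062) -> (-18.506,-42.234) [heading=135, draw]
FD 15: (-18.506,-42.234) -> (-29.113,-31.627) [heading=135, draw]
BK 17: (-29.113,-31.627) -> (-17.092,-43.648) [heading=135, draw]
FD 20: (-17.092,-43.648) -> (-31.234,-29.506) [heading=135, draw]
BK 19: (-31.234,-29.506) -> (-17.799,-42.941) [heading=135, draw]
Final: pos=(-17.799,-42.941), heading=135, 10 segment(s) drawn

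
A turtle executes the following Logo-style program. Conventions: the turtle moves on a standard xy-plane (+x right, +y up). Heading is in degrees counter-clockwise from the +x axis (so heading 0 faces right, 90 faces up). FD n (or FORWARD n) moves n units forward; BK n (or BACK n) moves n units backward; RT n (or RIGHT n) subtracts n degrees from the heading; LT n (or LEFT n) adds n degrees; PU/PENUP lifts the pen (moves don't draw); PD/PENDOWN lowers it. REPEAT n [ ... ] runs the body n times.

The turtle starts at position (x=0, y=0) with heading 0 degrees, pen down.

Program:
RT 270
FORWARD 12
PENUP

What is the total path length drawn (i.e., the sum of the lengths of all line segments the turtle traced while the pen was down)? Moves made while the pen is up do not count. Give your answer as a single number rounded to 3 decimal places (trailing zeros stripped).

Answer: 12

Derivation:
Executing turtle program step by step:
Start: pos=(0,0), heading=0, pen down
RT 270: heading 0 -> 90
FD 12: (0,0) -> (0,12) [heading=90, draw]
PU: pen up
Final: pos=(0,12), heading=90, 1 segment(s) drawn

Segment lengths:
  seg 1: (0,0) -> (0,12), length = 12
Total = 12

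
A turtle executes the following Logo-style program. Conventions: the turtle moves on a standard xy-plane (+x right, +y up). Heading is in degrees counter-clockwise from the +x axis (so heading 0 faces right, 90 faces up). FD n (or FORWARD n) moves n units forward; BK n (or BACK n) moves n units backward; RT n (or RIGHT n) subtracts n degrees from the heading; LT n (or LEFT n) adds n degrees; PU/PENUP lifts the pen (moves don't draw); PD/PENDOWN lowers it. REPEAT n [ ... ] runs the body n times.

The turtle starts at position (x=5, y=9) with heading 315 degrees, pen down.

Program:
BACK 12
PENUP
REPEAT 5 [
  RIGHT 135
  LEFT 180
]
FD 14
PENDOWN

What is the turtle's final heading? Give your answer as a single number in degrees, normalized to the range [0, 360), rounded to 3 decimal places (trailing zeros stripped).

Answer: 180

Derivation:
Executing turtle program step by step:
Start: pos=(5,9), heading=315, pen down
BK 12: (5,9) -> (-3.485,17.485) [heading=315, draw]
PU: pen up
REPEAT 5 [
  -- iteration 1/5 --
  RT 135: heading 315 -> 180
  LT 180: heading 180 -> 0
  -- iteration 2/5 --
  RT 135: heading 0 -> 225
  LT 180: heading 225 -> 45
  -- iteration 3/5 --
  RT 135: heading 45 -> 270
  LT 180: heading 270 -> 90
  -- iteration 4/5 --
  RT 135: heading 90 -> 315
  LT 180: heading 315 -> 135
  -- iteration 5/5 --
  RT 135: heading 135 -> 0
  LT 180: heading 0 -> 180
]
FD 14: (-3.485,17.485) -> (-17.485,17.485) [heading=180, move]
PD: pen down
Final: pos=(-17.485,17.485), heading=180, 1 segment(s) drawn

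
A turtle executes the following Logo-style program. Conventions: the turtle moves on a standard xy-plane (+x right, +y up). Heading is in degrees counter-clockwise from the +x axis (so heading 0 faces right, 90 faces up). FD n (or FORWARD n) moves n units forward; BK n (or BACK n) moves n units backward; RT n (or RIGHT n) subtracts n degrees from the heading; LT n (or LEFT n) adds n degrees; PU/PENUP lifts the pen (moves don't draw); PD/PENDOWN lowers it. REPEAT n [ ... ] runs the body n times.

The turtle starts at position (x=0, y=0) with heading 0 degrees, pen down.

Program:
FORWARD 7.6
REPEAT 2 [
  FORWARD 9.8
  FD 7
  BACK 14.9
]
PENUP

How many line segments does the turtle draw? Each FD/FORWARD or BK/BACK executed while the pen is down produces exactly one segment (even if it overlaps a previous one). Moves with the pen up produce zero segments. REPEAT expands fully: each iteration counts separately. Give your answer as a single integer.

Answer: 7

Derivation:
Executing turtle program step by step:
Start: pos=(0,0), heading=0, pen down
FD 7.6: (0,0) -> (7.6,0) [heading=0, draw]
REPEAT 2 [
  -- iteration 1/2 --
  FD 9.8: (7.6,0) -> (17.4,0) [heading=0, draw]
  FD 7: (17.4,0) -> (24.4,0) [heading=0, draw]
  BK 14.9: (24.4,0) -> (9.5,0) [heading=0, draw]
  -- iteration 2/2 --
  FD 9.8: (9.5,0) -> (19.3,0) [heading=0, draw]
  FD 7: (19.3,0) -> (26.3,0) [heading=0, draw]
  BK 14.9: (26.3,0) -> (11.4,0) [heading=0, draw]
]
PU: pen up
Final: pos=(11.4,0), heading=0, 7 segment(s) drawn
Segments drawn: 7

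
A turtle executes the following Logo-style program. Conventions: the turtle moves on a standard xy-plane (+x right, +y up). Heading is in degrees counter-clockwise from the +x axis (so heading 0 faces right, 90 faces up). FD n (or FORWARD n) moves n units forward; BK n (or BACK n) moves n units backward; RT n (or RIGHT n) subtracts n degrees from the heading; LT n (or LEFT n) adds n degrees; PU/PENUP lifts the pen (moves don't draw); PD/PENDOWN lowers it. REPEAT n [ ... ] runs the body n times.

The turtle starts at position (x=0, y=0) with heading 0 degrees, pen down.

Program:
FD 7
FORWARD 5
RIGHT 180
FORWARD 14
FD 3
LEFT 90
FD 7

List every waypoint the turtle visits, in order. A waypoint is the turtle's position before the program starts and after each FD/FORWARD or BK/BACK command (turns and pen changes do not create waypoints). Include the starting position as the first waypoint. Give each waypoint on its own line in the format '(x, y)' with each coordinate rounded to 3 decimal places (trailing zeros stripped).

Executing turtle program step by step:
Start: pos=(0,0), heading=0, pen down
FD 7: (0,0) -> (7,0) [heading=0, draw]
FD 5: (7,0) -> (12,0) [heading=0, draw]
RT 180: heading 0 -> 180
FD 14: (12,0) -> (-2,0) [heading=180, draw]
FD 3: (-2,0) -> (-5,0) [heading=180, draw]
LT 90: heading 180 -> 270
FD 7: (-5,0) -> (-5,-7) [heading=270, draw]
Final: pos=(-5,-7), heading=270, 5 segment(s) drawn
Waypoints (6 total):
(0, 0)
(7, 0)
(12, 0)
(-2, 0)
(-5, 0)
(-5, -7)

Answer: (0, 0)
(7, 0)
(12, 0)
(-2, 0)
(-5, 0)
(-5, -7)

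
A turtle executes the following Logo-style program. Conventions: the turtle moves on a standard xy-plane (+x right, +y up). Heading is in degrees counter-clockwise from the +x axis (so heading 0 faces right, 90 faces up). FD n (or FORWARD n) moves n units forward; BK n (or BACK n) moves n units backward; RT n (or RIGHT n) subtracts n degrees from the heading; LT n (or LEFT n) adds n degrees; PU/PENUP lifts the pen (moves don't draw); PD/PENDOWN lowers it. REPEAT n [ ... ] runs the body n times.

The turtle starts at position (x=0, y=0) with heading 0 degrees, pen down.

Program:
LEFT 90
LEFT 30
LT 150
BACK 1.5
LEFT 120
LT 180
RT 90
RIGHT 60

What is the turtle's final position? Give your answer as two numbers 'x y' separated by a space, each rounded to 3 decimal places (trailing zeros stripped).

Executing turtle program step by step:
Start: pos=(0,0), heading=0, pen down
LT 90: heading 0 -> 90
LT 30: heading 90 -> 120
LT 150: heading 120 -> 270
BK 1.5: (0,0) -> (0,1.5) [heading=270, draw]
LT 120: heading 270 -> 30
LT 180: heading 30 -> 210
RT 90: heading 210 -> 120
RT 60: heading 120 -> 60
Final: pos=(0,1.5), heading=60, 1 segment(s) drawn

Answer: 0 1.5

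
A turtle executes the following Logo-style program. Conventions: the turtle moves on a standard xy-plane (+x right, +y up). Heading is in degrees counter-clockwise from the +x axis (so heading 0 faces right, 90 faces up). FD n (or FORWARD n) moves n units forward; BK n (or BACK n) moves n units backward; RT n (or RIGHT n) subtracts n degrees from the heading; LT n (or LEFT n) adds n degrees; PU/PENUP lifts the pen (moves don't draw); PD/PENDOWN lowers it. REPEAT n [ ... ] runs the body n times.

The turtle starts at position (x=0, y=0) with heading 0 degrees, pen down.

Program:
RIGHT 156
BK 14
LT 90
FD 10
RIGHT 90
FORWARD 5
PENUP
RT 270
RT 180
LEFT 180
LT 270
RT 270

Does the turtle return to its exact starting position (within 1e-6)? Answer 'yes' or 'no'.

Executing turtle program step by step:
Start: pos=(0,0), heading=0, pen down
RT 156: heading 0 -> 204
BK 14: (0,0) -> (12.79,5.694) [heading=204, draw]
LT 90: heading 204 -> 294
FD 10: (12.79,5.694) -> (16.857,-3.441) [heading=294, draw]
RT 90: heading 294 -> 204
FD 5: (16.857,-3.441) -> (12.289,-5.475) [heading=204, draw]
PU: pen up
RT 270: heading 204 -> 294
RT 180: heading 294 -> 114
LT 180: heading 114 -> 294
LT 270: heading 294 -> 204
RT 270: heading 204 -> 294
Final: pos=(12.289,-5.475), heading=294, 3 segment(s) drawn

Start position: (0, 0)
Final position: (12.289, -5.475)
Distance = 13.454; >= 1e-6 -> NOT closed

Answer: no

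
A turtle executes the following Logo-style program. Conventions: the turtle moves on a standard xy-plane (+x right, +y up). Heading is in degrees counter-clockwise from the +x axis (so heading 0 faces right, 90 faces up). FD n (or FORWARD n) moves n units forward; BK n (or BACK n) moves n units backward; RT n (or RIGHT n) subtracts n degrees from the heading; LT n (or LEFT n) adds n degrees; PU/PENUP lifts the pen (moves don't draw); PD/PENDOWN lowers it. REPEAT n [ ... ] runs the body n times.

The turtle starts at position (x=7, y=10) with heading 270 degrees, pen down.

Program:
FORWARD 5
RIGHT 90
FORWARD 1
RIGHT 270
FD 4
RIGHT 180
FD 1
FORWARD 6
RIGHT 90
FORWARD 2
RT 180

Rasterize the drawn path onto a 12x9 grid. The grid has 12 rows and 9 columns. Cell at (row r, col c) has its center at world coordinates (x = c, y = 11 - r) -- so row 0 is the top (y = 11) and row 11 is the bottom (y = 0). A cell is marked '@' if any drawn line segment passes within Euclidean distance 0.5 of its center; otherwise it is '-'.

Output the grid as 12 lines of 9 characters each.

Segment 0: (7,10) -> (7,5)
Segment 1: (7,5) -> (6,5)
Segment 2: (6,5) -> (6,1)
Segment 3: (6,1) -> (6,2)
Segment 4: (6,2) -> (6,8)
Segment 5: (6,8) -> (8,8)

Answer: ---------
-------@-
-------@-
------@@@
------@@-
------@@-
------@@-
------@--
------@--
------@--
------@--
---------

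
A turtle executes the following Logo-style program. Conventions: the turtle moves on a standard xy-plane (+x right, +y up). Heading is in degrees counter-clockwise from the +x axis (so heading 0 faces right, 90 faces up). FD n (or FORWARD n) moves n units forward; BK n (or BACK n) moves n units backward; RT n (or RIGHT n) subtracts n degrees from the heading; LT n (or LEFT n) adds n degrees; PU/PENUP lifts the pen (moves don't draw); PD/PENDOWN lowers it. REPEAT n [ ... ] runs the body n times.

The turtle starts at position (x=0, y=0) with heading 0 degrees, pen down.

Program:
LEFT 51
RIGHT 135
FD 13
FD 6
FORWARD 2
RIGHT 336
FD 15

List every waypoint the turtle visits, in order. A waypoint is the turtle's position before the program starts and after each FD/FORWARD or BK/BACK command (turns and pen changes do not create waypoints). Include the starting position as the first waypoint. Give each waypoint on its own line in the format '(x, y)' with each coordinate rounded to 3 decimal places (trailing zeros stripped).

Answer: (0, 0)
(1.359, -12.929)
(1.986, -18.896)
(2.195, -20.885)
(9.695, -33.875)

Derivation:
Executing turtle program step by step:
Start: pos=(0,0), heading=0, pen down
LT 51: heading 0 -> 51
RT 135: heading 51 -> 276
FD 13: (0,0) -> (1.359,-12.929) [heading=276, draw]
FD 6: (1.359,-12.929) -> (1.986,-18.896) [heading=276, draw]
FD 2: (1.986,-18.896) -> (2.195,-20.885) [heading=276, draw]
RT 336: heading 276 -> 300
FD 15: (2.195,-20.885) -> (9.695,-33.875) [heading=300, draw]
Final: pos=(9.695,-33.875), heading=300, 4 segment(s) drawn
Waypoints (5 total):
(0, 0)
(1.359, -12.929)
(1.986, -18.896)
(2.195, -20.885)
(9.695, -33.875)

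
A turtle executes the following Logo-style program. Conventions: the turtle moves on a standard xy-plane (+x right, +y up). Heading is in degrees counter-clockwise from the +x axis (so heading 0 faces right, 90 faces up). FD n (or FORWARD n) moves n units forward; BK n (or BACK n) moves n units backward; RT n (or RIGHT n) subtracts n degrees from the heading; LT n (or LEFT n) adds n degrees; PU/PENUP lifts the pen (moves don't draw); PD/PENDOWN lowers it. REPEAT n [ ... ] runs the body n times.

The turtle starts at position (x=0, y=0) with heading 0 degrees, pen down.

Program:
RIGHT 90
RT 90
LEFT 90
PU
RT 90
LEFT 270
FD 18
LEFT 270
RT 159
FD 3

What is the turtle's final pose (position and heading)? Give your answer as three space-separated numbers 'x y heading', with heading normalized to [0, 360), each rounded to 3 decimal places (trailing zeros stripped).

Executing turtle program step by step:
Start: pos=(0,0), heading=0, pen down
RT 90: heading 0 -> 270
RT 90: heading 270 -> 180
LT 90: heading 180 -> 270
PU: pen up
RT 90: heading 270 -> 180
LT 270: heading 180 -> 90
FD 18: (0,0) -> (0,18) [heading=90, move]
LT 270: heading 90 -> 0
RT 159: heading 0 -> 201
FD 3: (0,18) -> (-2.801,16.925) [heading=201, move]
Final: pos=(-2.801,16.925), heading=201, 0 segment(s) drawn

Answer: -2.801 16.925 201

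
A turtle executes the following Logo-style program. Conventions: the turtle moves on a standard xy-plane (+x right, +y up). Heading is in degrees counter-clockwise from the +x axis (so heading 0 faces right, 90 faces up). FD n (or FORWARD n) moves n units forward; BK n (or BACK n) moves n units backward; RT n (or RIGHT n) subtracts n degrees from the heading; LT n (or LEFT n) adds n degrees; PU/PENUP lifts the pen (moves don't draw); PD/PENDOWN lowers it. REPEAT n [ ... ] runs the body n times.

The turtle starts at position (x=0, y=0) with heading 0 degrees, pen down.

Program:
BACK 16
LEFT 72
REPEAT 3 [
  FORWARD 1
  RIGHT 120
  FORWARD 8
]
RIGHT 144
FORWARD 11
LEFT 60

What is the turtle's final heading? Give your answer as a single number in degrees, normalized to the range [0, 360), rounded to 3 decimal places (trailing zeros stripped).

Executing turtle program step by step:
Start: pos=(0,0), heading=0, pen down
BK 16: (0,0) -> (-16,0) [heading=0, draw]
LT 72: heading 0 -> 72
REPEAT 3 [
  -- iteration 1/3 --
  FD 1: (-16,0) -> (-15.691,0.951) [heading=72, draw]
  RT 120: heading 72 -> 312
  FD 8: (-15.691,0.951) -> (-10.338,-4.994) [heading=312, draw]
  -- iteration 2/3 --
  FD 1: (-10.338,-4.994) -> (-9.669,-5.737) [heading=312, draw]
  RT 120: heading 312 -> 192
  FD 8: (-9.669,-5.737) -> (-17.494,-7.401) [heading=192, draw]
  -- iteration 3/3 --
  FD 1: (-17.494,-7.401) -> (-18.472,-7.608) [heading=192, draw]
  RT 120: heading 192 -> 72
  FD 8: (-18.472,-7.608) -> (-16,0) [heading=72, draw]
]
RT 144: heading 72 -> 288
FD 11: (-16,0) -> (-12.601,-10.462) [heading=288, draw]
LT 60: heading 288 -> 348
Final: pos=(-12.601,-10.462), heading=348, 8 segment(s) drawn

Answer: 348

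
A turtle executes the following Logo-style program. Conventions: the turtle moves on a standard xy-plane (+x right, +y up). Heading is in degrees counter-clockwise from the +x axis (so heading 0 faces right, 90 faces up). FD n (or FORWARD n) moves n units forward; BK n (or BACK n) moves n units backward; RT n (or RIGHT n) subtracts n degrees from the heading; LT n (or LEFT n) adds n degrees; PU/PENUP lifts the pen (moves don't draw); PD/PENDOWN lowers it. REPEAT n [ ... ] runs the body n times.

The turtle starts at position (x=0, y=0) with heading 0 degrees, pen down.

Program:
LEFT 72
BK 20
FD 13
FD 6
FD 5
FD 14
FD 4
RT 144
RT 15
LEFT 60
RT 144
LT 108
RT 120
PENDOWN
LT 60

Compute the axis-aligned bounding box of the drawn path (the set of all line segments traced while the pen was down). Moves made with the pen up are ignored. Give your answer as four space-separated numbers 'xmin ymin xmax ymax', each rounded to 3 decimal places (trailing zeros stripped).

Answer: -6.18 -19.021 6.798 20.923

Derivation:
Executing turtle program step by step:
Start: pos=(0,0), heading=0, pen down
LT 72: heading 0 -> 72
BK 20: (0,0) -> (-6.18,-19.021) [heading=72, draw]
FD 13: (-6.18,-19.021) -> (-2.163,-6.657) [heading=72, draw]
FD 6: (-2.163,-6.657) -> (-0.309,-0.951) [heading=72, draw]
FD 5: (-0.309,-0.951) -> (1.236,3.804) [heading=72, draw]
FD 14: (1.236,3.804) -> (5.562,17.119) [heading=72, draw]
FD 4: (5.562,17.119) -> (6.798,20.923) [heading=72, draw]
RT 144: heading 72 -> 288
RT 15: heading 288 -> 273
LT 60: heading 273 -> 333
RT 144: heading 333 -> 189
LT 108: heading 189 -> 297
RT 120: heading 297 -> 177
PD: pen down
LT 60: heading 177 -> 237
Final: pos=(6.798,20.923), heading=237, 6 segment(s) drawn

Segment endpoints: x in {-6.18, -2.163, -0.309, 0, 1.236, 5.562, 6.798}, y in {-19.021, -6.657, -0.951, 0, 3.804, 17.119, 20.923}
xmin=-6.18, ymin=-19.021, xmax=6.798, ymax=20.923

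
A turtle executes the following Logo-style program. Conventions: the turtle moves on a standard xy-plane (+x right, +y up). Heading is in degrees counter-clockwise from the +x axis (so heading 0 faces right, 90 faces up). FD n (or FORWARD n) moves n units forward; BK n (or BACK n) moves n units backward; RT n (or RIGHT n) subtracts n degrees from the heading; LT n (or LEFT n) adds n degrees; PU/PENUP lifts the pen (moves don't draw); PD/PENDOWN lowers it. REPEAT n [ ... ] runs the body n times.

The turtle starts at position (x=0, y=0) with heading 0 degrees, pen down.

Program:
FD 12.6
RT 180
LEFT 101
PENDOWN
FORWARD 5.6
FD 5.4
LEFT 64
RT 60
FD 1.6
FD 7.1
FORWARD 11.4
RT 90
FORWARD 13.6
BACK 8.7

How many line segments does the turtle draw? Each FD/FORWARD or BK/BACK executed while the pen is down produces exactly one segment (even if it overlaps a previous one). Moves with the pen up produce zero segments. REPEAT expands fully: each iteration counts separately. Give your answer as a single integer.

Answer: 8

Derivation:
Executing turtle program step by step:
Start: pos=(0,0), heading=0, pen down
FD 12.6: (0,0) -> (12.6,0) [heading=0, draw]
RT 180: heading 0 -> 180
LT 101: heading 180 -> 281
PD: pen down
FD 5.6: (12.6,0) -> (13.669,-5.497) [heading=281, draw]
FD 5.4: (13.669,-5.497) -> (14.699,-10.798) [heading=281, draw]
LT 64: heading 281 -> 345
RT 60: heading 345 -> 285
FD 1.6: (14.699,-10.798) -> (15.113,-12.343) [heading=285, draw]
FD 7.1: (15.113,-12.343) -> (16.951,-19.201) [heading=285, draw]
FD 11.4: (16.951,-19.201) -> (19.901,-30.213) [heading=285, draw]
RT 90: heading 285 -> 195
FD 13.6: (19.901,-30.213) -> (6.765,-33.733) [heading=195, draw]
BK 8.7: (6.765,-33.733) -> (15.168,-31.481) [heading=195, draw]
Final: pos=(15.168,-31.481), heading=195, 8 segment(s) drawn
Segments drawn: 8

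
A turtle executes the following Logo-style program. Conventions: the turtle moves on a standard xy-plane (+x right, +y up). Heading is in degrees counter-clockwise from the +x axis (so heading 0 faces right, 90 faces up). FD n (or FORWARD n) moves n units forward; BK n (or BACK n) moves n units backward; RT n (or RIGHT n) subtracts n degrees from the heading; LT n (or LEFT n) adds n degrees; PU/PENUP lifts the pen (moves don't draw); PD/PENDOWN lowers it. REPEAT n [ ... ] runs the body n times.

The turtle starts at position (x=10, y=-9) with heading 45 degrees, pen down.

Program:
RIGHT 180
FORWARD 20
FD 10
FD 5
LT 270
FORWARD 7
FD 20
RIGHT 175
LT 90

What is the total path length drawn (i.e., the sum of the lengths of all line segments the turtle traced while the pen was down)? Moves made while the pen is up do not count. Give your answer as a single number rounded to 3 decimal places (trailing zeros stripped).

Answer: 62

Derivation:
Executing turtle program step by step:
Start: pos=(10,-9), heading=45, pen down
RT 180: heading 45 -> 225
FD 20: (10,-9) -> (-4.142,-23.142) [heading=225, draw]
FD 10: (-4.142,-23.142) -> (-11.213,-30.213) [heading=225, draw]
FD 5: (-11.213,-30.213) -> (-14.749,-33.749) [heading=225, draw]
LT 270: heading 225 -> 135
FD 7: (-14.749,-33.749) -> (-19.698,-28.799) [heading=135, draw]
FD 20: (-19.698,-28.799) -> (-33.841,-14.657) [heading=135, draw]
RT 175: heading 135 -> 320
LT 90: heading 320 -> 50
Final: pos=(-33.841,-14.657), heading=50, 5 segment(s) drawn

Segment lengths:
  seg 1: (10,-9) -> (-4.142,-23.142), length = 20
  seg 2: (-4.142,-23.142) -> (-11.213,-30.213), length = 10
  seg 3: (-11.213,-30.213) -> (-14.749,-33.749), length = 5
  seg 4: (-14.749,-33.749) -> (-19.698,-28.799), length = 7
  seg 5: (-19.698,-28.799) -> (-33.841,-14.657), length = 20
Total = 62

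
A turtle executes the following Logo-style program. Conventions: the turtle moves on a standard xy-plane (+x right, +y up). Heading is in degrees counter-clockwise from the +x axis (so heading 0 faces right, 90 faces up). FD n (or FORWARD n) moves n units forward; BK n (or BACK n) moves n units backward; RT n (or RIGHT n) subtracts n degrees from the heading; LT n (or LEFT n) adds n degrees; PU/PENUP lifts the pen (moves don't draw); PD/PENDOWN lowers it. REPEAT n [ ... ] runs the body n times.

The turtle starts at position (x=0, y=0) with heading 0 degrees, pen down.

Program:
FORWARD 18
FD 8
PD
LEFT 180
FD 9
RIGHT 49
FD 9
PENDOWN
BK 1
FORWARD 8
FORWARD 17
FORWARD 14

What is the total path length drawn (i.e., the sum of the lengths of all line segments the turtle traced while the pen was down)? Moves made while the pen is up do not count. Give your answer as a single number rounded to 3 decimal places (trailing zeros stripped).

Answer: 84

Derivation:
Executing turtle program step by step:
Start: pos=(0,0), heading=0, pen down
FD 18: (0,0) -> (18,0) [heading=0, draw]
FD 8: (18,0) -> (26,0) [heading=0, draw]
PD: pen down
LT 180: heading 0 -> 180
FD 9: (26,0) -> (17,0) [heading=180, draw]
RT 49: heading 180 -> 131
FD 9: (17,0) -> (11.095,6.792) [heading=131, draw]
PD: pen down
BK 1: (11.095,6.792) -> (11.752,6.038) [heading=131, draw]
FD 8: (11.752,6.038) -> (6.503,12.075) [heading=131, draw]
FD 17: (6.503,12.075) -> (-4.65,24.905) [heading=131, draw]
FD 14: (-4.65,24.905) -> (-13.835,35.471) [heading=131, draw]
Final: pos=(-13.835,35.471), heading=131, 8 segment(s) drawn

Segment lengths:
  seg 1: (0,0) -> (18,0), length = 18
  seg 2: (18,0) -> (26,0), length = 8
  seg 3: (26,0) -> (17,0), length = 9
  seg 4: (17,0) -> (11.095,6.792), length = 9
  seg 5: (11.095,6.792) -> (11.752,6.038), length = 1
  seg 6: (11.752,6.038) -> (6.503,12.075), length = 8
  seg 7: (6.503,12.075) -> (-4.65,24.905), length = 17
  seg 8: (-4.65,24.905) -> (-13.835,35.471), length = 14
Total = 84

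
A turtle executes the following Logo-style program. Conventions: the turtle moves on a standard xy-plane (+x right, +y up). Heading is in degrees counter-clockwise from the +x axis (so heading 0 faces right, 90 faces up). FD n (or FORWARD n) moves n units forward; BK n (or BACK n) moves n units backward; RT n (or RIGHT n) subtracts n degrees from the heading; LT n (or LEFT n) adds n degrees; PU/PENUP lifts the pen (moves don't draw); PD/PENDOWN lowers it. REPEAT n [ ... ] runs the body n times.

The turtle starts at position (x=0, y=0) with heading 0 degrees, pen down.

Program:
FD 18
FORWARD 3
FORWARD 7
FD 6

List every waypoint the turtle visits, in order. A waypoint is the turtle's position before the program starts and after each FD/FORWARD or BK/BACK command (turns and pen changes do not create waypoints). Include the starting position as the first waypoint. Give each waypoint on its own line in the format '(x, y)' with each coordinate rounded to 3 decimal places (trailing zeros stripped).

Answer: (0, 0)
(18, 0)
(21, 0)
(28, 0)
(34, 0)

Derivation:
Executing turtle program step by step:
Start: pos=(0,0), heading=0, pen down
FD 18: (0,0) -> (18,0) [heading=0, draw]
FD 3: (18,0) -> (21,0) [heading=0, draw]
FD 7: (21,0) -> (28,0) [heading=0, draw]
FD 6: (28,0) -> (34,0) [heading=0, draw]
Final: pos=(34,0), heading=0, 4 segment(s) drawn
Waypoints (5 total):
(0, 0)
(18, 0)
(21, 0)
(28, 0)
(34, 0)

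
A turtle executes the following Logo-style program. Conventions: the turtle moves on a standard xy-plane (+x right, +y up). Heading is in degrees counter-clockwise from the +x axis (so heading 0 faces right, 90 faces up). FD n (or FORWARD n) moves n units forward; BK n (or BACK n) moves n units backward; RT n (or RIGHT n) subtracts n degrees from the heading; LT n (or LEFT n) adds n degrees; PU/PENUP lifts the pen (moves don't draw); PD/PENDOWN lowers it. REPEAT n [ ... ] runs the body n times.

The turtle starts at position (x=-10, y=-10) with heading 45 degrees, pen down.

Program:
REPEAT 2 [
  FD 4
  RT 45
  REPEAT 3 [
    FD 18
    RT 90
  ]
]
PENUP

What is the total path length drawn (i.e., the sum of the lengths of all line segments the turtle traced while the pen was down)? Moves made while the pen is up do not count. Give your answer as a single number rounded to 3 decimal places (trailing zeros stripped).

Executing turtle program step by step:
Start: pos=(-10,-10), heading=45, pen down
REPEAT 2 [
  -- iteration 1/2 --
  FD 4: (-10,-10) -> (-7.172,-7.172) [heading=45, draw]
  RT 45: heading 45 -> 0
  REPEAT 3 [
    -- iteration 1/3 --
    FD 18: (-7.172,-7.172) -> (10.828,-7.172) [heading=0, draw]
    RT 90: heading 0 -> 270
    -- iteration 2/3 --
    FD 18: (10.828,-7.172) -> (10.828,-25.172) [heading=270, draw]
    RT 90: heading 270 -> 180
    -- iteration 3/3 --
    FD 18: (10.828,-25.172) -> (-7.172,-25.172) [heading=180, draw]
    RT 90: heading 180 -> 90
  ]
  -- iteration 2/2 --
  FD 4: (-7.172,-25.172) -> (-7.172,-21.172) [heading=90, draw]
  RT 45: heading 90 -> 45
  REPEAT 3 [
    -- iteration 1/3 --
    FD 18: (-7.172,-21.172) -> (5.556,-8.444) [heading=45, draw]
    RT 90: heading 45 -> 315
    -- iteration 2/3 --
    FD 18: (5.556,-8.444) -> (18.284,-21.172) [heading=315, draw]
    RT 90: heading 315 -> 225
    -- iteration 3/3 --
    FD 18: (18.284,-21.172) -> (5.556,-33.899) [heading=225, draw]
    RT 90: heading 225 -> 135
  ]
]
PU: pen up
Final: pos=(5.556,-33.899), heading=135, 8 segment(s) drawn

Segment lengths:
  seg 1: (-10,-10) -> (-7.172,-7.172), length = 4
  seg 2: (-7.172,-7.172) -> (10.828,-7.172), length = 18
  seg 3: (10.828,-7.172) -> (10.828,-25.172), length = 18
  seg 4: (10.828,-25.172) -> (-7.172,-25.172), length = 18
  seg 5: (-7.172,-25.172) -> (-7.172,-21.172), length = 4
  seg 6: (-7.172,-21.172) -> (5.556,-8.444), length = 18
  seg 7: (5.556,-8.444) -> (18.284,-21.172), length = 18
  seg 8: (18.284,-21.172) -> (5.556,-33.899), length = 18
Total = 116

Answer: 116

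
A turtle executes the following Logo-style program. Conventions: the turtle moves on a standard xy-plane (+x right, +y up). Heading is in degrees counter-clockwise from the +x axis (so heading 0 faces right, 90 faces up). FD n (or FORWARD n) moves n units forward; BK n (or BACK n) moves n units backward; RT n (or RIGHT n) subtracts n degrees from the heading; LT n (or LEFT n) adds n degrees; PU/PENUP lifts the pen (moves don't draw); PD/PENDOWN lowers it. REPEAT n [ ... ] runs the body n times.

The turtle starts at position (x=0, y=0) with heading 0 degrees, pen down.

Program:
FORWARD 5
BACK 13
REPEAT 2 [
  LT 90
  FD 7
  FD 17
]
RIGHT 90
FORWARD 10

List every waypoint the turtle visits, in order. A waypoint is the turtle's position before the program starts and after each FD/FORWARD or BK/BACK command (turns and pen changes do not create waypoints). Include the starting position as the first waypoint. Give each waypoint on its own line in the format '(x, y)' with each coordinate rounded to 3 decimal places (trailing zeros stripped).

Answer: (0, 0)
(5, 0)
(-8, 0)
(-8, 7)
(-8, 24)
(-15, 24)
(-32, 24)
(-32, 34)

Derivation:
Executing turtle program step by step:
Start: pos=(0,0), heading=0, pen down
FD 5: (0,0) -> (5,0) [heading=0, draw]
BK 13: (5,0) -> (-8,0) [heading=0, draw]
REPEAT 2 [
  -- iteration 1/2 --
  LT 90: heading 0 -> 90
  FD 7: (-8,0) -> (-8,7) [heading=90, draw]
  FD 17: (-8,7) -> (-8,24) [heading=90, draw]
  -- iteration 2/2 --
  LT 90: heading 90 -> 180
  FD 7: (-8,24) -> (-15,24) [heading=180, draw]
  FD 17: (-15,24) -> (-32,24) [heading=180, draw]
]
RT 90: heading 180 -> 90
FD 10: (-32,24) -> (-32,34) [heading=90, draw]
Final: pos=(-32,34), heading=90, 7 segment(s) drawn
Waypoints (8 total):
(0, 0)
(5, 0)
(-8, 0)
(-8, 7)
(-8, 24)
(-15, 24)
(-32, 24)
(-32, 34)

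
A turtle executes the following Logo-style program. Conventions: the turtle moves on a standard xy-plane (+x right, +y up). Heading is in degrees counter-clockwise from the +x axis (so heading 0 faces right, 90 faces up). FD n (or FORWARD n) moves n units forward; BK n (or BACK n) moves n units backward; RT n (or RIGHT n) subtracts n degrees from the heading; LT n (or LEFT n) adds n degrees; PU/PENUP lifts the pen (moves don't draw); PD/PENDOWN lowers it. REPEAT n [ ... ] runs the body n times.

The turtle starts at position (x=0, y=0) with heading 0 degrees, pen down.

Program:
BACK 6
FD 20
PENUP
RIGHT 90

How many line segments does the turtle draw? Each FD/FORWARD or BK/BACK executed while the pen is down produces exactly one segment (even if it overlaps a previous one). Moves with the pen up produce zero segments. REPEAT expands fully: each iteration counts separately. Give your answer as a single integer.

Answer: 2

Derivation:
Executing turtle program step by step:
Start: pos=(0,0), heading=0, pen down
BK 6: (0,0) -> (-6,0) [heading=0, draw]
FD 20: (-6,0) -> (14,0) [heading=0, draw]
PU: pen up
RT 90: heading 0 -> 270
Final: pos=(14,0), heading=270, 2 segment(s) drawn
Segments drawn: 2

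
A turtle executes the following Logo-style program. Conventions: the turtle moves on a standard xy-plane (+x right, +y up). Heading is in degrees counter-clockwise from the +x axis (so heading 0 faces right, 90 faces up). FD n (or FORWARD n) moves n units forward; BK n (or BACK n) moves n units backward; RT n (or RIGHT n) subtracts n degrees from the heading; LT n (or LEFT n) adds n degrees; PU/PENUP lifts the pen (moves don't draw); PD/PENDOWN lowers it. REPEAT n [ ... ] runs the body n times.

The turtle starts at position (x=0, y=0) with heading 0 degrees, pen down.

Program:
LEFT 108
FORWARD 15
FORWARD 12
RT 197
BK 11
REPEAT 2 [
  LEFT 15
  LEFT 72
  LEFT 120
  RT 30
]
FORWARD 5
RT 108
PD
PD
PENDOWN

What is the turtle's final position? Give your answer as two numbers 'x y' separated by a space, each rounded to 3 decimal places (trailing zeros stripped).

Answer: -8.971 31.696

Derivation:
Executing turtle program step by step:
Start: pos=(0,0), heading=0, pen down
LT 108: heading 0 -> 108
FD 15: (0,0) -> (-4.635,14.266) [heading=108, draw]
FD 12: (-4.635,14.266) -> (-8.343,25.679) [heading=108, draw]
RT 197: heading 108 -> 271
BK 11: (-8.343,25.679) -> (-8.535,36.677) [heading=271, draw]
REPEAT 2 [
  -- iteration 1/2 --
  LT 15: heading 271 -> 286
  LT 72: heading 286 -> 358
  LT 120: heading 358 -> 118
  RT 30: heading 118 -> 88
  -- iteration 2/2 --
  LT 15: heading 88 -> 103
  LT 72: heading 103 -> 175
  LT 120: heading 175 -> 295
  RT 30: heading 295 -> 265
]
FD 5: (-8.535,36.677) -> (-8.971,31.696) [heading=265, draw]
RT 108: heading 265 -> 157
PD: pen down
PD: pen down
PD: pen down
Final: pos=(-8.971,31.696), heading=157, 4 segment(s) drawn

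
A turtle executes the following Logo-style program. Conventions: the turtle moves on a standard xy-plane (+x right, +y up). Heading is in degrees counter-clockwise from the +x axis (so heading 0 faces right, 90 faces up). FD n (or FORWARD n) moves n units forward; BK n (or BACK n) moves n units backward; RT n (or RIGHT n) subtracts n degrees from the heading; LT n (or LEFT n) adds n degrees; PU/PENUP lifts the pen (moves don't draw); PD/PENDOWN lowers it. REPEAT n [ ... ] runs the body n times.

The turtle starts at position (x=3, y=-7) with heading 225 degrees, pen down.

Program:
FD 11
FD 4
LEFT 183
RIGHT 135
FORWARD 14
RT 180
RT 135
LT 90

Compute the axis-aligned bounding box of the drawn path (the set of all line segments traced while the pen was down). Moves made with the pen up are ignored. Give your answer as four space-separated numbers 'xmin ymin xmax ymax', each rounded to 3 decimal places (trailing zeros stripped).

Executing turtle program step by step:
Start: pos=(3,-7), heading=225, pen down
FD 11: (3,-7) -> (-4.778,-14.778) [heading=225, draw]
FD 4: (-4.778,-14.778) -> (-7.607,-17.607) [heading=225, draw]
LT 183: heading 225 -> 48
RT 135: heading 48 -> 273
FD 14: (-7.607,-17.607) -> (-6.874,-31.587) [heading=273, draw]
RT 180: heading 273 -> 93
RT 135: heading 93 -> 318
LT 90: heading 318 -> 48
Final: pos=(-6.874,-31.587), heading=48, 3 segment(s) drawn

Segment endpoints: x in {-7.607, -6.874, -4.778, 3}, y in {-31.587, -17.607, -14.778, -7}
xmin=-7.607, ymin=-31.587, xmax=3, ymax=-7

Answer: -7.607 -31.587 3 -7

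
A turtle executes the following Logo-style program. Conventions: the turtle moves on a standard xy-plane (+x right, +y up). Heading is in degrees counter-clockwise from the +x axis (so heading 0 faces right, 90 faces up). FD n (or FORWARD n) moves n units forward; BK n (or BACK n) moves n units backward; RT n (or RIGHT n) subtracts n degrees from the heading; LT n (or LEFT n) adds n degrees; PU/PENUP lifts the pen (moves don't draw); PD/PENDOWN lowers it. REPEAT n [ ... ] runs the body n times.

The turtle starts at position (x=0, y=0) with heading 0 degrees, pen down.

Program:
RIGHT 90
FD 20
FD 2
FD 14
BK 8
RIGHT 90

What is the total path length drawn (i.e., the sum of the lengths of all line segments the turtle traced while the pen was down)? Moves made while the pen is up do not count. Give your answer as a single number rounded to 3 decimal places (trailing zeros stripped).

Answer: 44

Derivation:
Executing turtle program step by step:
Start: pos=(0,0), heading=0, pen down
RT 90: heading 0 -> 270
FD 20: (0,0) -> (0,-20) [heading=270, draw]
FD 2: (0,-20) -> (0,-22) [heading=270, draw]
FD 14: (0,-22) -> (0,-36) [heading=270, draw]
BK 8: (0,-36) -> (0,-28) [heading=270, draw]
RT 90: heading 270 -> 180
Final: pos=(0,-28), heading=180, 4 segment(s) drawn

Segment lengths:
  seg 1: (0,0) -> (0,-20), length = 20
  seg 2: (0,-20) -> (0,-22), length = 2
  seg 3: (0,-22) -> (0,-36), length = 14
  seg 4: (0,-36) -> (0,-28), length = 8
Total = 44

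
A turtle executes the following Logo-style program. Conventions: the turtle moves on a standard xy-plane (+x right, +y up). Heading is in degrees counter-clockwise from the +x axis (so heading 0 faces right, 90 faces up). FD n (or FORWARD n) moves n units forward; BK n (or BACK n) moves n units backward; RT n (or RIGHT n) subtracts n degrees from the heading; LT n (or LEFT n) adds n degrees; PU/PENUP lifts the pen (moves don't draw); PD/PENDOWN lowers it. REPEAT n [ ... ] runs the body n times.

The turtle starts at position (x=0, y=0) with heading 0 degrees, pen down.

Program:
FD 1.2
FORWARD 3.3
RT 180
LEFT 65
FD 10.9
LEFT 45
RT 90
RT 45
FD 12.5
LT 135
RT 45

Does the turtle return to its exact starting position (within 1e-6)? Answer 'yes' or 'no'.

Answer: no

Derivation:
Executing turtle program step by step:
Start: pos=(0,0), heading=0, pen down
FD 1.2: (0,0) -> (1.2,0) [heading=0, draw]
FD 3.3: (1.2,0) -> (4.5,0) [heading=0, draw]
RT 180: heading 0 -> 180
LT 65: heading 180 -> 245
FD 10.9: (4.5,0) -> (-0.107,-9.879) [heading=245, draw]
LT 45: heading 245 -> 290
RT 90: heading 290 -> 200
RT 45: heading 200 -> 155
FD 12.5: (-0.107,-9.879) -> (-11.435,-4.596) [heading=155, draw]
LT 135: heading 155 -> 290
RT 45: heading 290 -> 245
Final: pos=(-11.435,-4.596), heading=245, 4 segment(s) drawn

Start position: (0, 0)
Final position: (-11.435, -4.596)
Distance = 12.324; >= 1e-6 -> NOT closed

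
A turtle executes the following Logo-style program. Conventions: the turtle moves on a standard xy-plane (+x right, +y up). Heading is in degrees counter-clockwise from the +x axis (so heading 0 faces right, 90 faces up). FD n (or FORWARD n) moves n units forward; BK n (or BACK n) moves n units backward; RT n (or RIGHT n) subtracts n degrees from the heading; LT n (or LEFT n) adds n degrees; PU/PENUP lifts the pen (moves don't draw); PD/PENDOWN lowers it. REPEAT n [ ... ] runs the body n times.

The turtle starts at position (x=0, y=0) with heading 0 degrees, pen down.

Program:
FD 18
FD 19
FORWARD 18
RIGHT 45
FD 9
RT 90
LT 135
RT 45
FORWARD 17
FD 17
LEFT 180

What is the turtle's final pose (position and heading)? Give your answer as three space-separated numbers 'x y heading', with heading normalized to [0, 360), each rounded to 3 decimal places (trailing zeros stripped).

Answer: 85.406 -30.406 135

Derivation:
Executing turtle program step by step:
Start: pos=(0,0), heading=0, pen down
FD 18: (0,0) -> (18,0) [heading=0, draw]
FD 19: (18,0) -> (37,0) [heading=0, draw]
FD 18: (37,0) -> (55,0) [heading=0, draw]
RT 45: heading 0 -> 315
FD 9: (55,0) -> (61.364,-6.364) [heading=315, draw]
RT 90: heading 315 -> 225
LT 135: heading 225 -> 0
RT 45: heading 0 -> 315
FD 17: (61.364,-6.364) -> (73.385,-18.385) [heading=315, draw]
FD 17: (73.385,-18.385) -> (85.406,-30.406) [heading=315, draw]
LT 180: heading 315 -> 135
Final: pos=(85.406,-30.406), heading=135, 6 segment(s) drawn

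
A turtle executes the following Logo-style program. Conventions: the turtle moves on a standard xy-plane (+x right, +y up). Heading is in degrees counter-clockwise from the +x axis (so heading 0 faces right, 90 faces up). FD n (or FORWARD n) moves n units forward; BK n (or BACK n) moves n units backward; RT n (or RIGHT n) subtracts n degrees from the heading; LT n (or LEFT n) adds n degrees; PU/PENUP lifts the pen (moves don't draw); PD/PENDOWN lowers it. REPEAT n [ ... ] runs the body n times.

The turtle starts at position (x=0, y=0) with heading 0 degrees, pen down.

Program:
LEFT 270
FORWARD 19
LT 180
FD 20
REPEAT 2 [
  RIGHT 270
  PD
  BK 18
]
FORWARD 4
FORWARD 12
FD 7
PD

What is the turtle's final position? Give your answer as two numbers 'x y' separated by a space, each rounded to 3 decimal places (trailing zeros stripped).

Executing turtle program step by step:
Start: pos=(0,0), heading=0, pen down
LT 270: heading 0 -> 270
FD 19: (0,0) -> (0,-19) [heading=270, draw]
LT 180: heading 270 -> 90
FD 20: (0,-19) -> (0,1) [heading=90, draw]
REPEAT 2 [
  -- iteration 1/2 --
  RT 270: heading 90 -> 180
  PD: pen down
  BK 18: (0,1) -> (18,1) [heading=180, draw]
  -- iteration 2/2 --
  RT 270: heading 180 -> 270
  PD: pen down
  BK 18: (18,1) -> (18,19) [heading=270, draw]
]
FD 4: (18,19) -> (18,15) [heading=270, draw]
FD 12: (18,15) -> (18,3) [heading=270, draw]
FD 7: (18,3) -> (18,-4) [heading=270, draw]
PD: pen down
Final: pos=(18,-4), heading=270, 7 segment(s) drawn

Answer: 18 -4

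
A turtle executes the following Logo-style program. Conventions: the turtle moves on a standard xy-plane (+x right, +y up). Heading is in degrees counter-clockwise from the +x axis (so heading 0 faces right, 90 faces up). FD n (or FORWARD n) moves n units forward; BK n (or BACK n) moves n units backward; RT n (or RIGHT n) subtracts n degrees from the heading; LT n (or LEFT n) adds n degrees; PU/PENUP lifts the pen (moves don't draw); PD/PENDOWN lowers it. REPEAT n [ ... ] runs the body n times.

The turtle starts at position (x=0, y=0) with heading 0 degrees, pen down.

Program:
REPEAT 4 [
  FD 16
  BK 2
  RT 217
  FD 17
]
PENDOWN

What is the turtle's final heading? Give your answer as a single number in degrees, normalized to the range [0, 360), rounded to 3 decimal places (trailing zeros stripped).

Executing turtle program step by step:
Start: pos=(0,0), heading=0, pen down
REPEAT 4 [
  -- iteration 1/4 --
  FD 16: (0,0) -> (16,0) [heading=0, draw]
  BK 2: (16,0) -> (14,0) [heading=0, draw]
  RT 217: heading 0 -> 143
  FD 17: (14,0) -> (0.423,10.231) [heading=143, draw]
  -- iteration 2/4 --
  FD 16: (0.423,10.231) -> (-12.355,19.86) [heading=143, draw]
  BK 2: (-12.355,19.86) -> (-10.758,18.656) [heading=143, draw]
  RT 217: heading 143 -> 286
  FD 17: (-10.758,18.656) -> (-6.072,2.315) [heading=286, draw]
  -- iteration 3/4 --
  FD 16: (-6.072,2.315) -> (-1.662,-13.065) [heading=286, draw]
  BK 2: (-1.662,-13.065) -> (-2.213,-11.143) [heading=286, draw]
  RT 217: heading 286 -> 69
  FD 17: (-2.213,-11.143) -> (3.879,4.728) [heading=69, draw]
  -- iteration 4/4 --
  FD 16: (3.879,4.728) -> (9.613,19.665) [heading=69, draw]
  BK 2: (9.613,19.665) -> (8.896,17.798) [heading=69, draw]
  RT 217: heading 69 -> 212
  FD 17: (8.896,17.798) -> (-5.52,8.79) [heading=212, draw]
]
PD: pen down
Final: pos=(-5.52,8.79), heading=212, 12 segment(s) drawn

Answer: 212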